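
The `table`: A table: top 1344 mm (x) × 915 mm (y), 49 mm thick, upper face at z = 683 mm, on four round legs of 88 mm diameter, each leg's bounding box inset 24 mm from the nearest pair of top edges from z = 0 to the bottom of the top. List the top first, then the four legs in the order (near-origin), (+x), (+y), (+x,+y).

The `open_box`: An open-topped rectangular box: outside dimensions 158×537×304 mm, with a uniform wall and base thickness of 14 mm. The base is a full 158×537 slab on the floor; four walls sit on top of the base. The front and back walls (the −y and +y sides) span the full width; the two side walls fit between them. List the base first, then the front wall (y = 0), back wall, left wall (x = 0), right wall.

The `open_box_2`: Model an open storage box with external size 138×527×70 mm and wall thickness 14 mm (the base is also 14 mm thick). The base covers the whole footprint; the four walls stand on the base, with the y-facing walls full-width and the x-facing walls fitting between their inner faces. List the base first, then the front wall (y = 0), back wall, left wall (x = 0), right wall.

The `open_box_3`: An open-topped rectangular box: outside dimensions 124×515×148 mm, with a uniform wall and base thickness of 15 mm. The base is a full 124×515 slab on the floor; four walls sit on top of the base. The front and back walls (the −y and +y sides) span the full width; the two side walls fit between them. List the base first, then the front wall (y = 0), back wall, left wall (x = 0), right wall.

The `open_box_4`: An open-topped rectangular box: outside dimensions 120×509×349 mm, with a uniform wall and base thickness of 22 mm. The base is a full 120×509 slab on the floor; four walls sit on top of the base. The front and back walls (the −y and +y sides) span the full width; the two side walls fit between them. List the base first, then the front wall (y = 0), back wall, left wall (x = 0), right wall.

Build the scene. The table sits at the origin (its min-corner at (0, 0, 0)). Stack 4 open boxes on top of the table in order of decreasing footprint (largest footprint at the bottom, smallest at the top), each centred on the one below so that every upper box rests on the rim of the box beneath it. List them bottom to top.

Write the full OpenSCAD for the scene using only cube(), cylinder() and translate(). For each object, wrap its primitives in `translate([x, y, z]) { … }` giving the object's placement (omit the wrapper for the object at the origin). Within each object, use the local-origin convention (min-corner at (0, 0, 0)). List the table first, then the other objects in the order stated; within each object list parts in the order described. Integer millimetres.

translate([0, 0, 634]) cube([1344, 915, 49]);
translate([68, 68, 0]) cylinder(h = 634, r = 44);
translate([1276, 68, 0]) cylinder(h = 634, r = 44);
translate([68, 847, 0]) cylinder(h = 634, r = 44);
translate([1276, 847, 0]) cylinder(h = 634, r = 44);
translate([593, 189, 683]) {
  cube([158, 537, 14]);
  translate([0, 0, 14]) cube([158, 14, 290]);
  translate([0, 523, 14]) cube([158, 14, 290]);
  translate([0, 14, 14]) cube([14, 509, 290]);
  translate([144, 14, 14]) cube([14, 509, 290]);
}
translate([603, 194, 987]) {
  cube([138, 527, 14]);
  translate([0, 0, 14]) cube([138, 14, 56]);
  translate([0, 513, 14]) cube([138, 14, 56]);
  translate([0, 14, 14]) cube([14, 499, 56]);
  translate([124, 14, 14]) cube([14, 499, 56]);
}
translate([610, 200, 1057]) {
  cube([124, 515, 15]);
  translate([0, 0, 15]) cube([124, 15, 133]);
  translate([0, 500, 15]) cube([124, 15, 133]);
  translate([0, 15, 15]) cube([15, 485, 133]);
  translate([109, 15, 15]) cube([15, 485, 133]);
}
translate([612, 203, 1205]) {
  cube([120, 509, 22]);
  translate([0, 0, 22]) cube([120, 22, 327]);
  translate([0, 487, 22]) cube([120, 22, 327]);
  translate([0, 22, 22]) cube([22, 465, 327]);
  translate([98, 22, 22]) cube([22, 465, 327]);
}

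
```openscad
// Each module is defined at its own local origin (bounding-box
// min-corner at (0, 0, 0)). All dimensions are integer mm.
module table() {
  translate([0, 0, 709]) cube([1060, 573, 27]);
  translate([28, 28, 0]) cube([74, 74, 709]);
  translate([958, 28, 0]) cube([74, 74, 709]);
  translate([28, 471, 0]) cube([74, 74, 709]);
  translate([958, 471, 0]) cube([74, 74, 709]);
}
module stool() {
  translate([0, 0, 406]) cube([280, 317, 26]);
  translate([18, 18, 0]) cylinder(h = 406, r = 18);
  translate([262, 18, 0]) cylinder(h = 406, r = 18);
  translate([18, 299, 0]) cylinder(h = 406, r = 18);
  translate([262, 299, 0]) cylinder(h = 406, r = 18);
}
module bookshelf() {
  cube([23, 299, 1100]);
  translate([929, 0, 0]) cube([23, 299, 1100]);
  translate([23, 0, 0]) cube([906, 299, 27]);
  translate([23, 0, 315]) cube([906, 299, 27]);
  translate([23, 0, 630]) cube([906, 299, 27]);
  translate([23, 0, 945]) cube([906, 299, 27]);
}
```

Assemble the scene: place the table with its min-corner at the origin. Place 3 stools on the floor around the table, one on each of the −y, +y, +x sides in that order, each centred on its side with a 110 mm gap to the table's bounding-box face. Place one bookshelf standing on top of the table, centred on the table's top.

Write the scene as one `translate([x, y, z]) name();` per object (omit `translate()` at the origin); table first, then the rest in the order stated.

table();
translate([390, -427, 0]) stool();
translate([390, 683, 0]) stool();
translate([1170, 128, 0]) stool();
translate([54, 137, 736]) bookshelf();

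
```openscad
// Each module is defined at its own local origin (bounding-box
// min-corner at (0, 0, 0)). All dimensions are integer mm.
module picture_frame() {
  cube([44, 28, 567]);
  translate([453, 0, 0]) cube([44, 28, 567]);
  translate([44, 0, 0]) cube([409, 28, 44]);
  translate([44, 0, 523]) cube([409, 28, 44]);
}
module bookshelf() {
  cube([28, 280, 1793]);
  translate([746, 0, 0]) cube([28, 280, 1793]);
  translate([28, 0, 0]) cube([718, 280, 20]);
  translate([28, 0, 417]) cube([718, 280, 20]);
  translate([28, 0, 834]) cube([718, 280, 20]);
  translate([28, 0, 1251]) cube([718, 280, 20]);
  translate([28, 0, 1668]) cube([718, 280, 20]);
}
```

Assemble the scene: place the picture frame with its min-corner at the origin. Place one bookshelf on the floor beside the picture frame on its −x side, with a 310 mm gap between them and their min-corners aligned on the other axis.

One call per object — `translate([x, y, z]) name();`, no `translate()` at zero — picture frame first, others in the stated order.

picture_frame();
translate([-1084, 0, 0]) bookshelf();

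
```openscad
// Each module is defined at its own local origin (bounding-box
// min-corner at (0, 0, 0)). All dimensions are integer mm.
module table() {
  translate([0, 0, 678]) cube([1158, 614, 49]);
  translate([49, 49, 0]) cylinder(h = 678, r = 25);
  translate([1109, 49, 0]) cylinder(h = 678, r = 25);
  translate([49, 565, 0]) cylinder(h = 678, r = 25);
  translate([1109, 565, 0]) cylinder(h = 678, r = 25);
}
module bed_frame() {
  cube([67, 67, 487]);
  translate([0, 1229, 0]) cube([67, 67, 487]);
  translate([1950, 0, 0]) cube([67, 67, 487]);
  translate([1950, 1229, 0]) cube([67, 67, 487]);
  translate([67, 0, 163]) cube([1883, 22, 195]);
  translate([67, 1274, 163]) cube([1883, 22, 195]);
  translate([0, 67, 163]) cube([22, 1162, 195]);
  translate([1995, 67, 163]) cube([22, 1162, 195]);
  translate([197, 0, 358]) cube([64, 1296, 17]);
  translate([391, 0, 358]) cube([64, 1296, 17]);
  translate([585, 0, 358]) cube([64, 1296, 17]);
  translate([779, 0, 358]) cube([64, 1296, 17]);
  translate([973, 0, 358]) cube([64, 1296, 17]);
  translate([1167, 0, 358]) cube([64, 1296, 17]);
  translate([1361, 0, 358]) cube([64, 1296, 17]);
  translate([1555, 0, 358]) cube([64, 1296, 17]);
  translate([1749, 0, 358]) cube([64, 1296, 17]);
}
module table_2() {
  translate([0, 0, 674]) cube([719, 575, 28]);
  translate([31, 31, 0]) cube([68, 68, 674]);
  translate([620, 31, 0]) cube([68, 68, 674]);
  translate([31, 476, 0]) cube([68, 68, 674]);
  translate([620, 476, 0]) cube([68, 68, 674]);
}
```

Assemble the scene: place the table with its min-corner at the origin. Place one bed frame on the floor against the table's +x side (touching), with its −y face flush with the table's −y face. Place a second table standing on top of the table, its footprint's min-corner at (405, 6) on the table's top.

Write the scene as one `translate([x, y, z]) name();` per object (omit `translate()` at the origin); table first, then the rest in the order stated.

table();
translate([1158, 0, 0]) bed_frame();
translate([405, 6, 727]) table_2();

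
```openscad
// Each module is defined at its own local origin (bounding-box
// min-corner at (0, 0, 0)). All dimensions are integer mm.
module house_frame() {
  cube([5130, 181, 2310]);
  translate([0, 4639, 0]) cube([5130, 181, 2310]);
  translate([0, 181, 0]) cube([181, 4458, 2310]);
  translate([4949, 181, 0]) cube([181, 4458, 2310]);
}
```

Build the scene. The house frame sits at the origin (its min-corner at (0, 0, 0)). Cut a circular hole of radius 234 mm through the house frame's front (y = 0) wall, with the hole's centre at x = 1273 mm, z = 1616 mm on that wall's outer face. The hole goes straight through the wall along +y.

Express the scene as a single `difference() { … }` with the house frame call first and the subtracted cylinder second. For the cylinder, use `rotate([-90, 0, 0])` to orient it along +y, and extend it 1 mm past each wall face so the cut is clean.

difference() {
  house_frame();
  translate([1273, -1, 1616]) rotate([-90, 0, 0]) cylinder(h = 183, r = 234);
}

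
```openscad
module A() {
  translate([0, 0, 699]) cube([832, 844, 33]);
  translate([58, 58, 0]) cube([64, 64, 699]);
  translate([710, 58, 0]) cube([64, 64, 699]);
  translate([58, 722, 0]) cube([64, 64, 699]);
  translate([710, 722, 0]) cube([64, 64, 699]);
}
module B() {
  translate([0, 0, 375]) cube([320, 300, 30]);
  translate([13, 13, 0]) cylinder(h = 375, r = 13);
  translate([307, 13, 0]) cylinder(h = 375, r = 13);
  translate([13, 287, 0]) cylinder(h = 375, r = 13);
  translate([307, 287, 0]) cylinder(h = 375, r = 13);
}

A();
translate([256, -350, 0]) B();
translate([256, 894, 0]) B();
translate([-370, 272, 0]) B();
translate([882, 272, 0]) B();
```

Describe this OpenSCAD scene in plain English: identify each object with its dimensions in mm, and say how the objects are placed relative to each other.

A is a table with a 832×844 mm rectangular top, 33 mm thick, top surface at z = 732 mm, supported by four 64×64 mm square legs, each inset 58 mm from the nearest pair of top edges, running from the floor.

B is a simple wooden stool: a rectangular seat 320 mm (x) by 300 mm (y), 30 mm thick, top face at z = 405 mm, on four round legs, each 26 mm in diameter. The legs rest on z = 0, each leg's axis is inset half a diameter from the nearest pair of seat edges (so the leg's bounding box is flush with the corner).

Four stools sit around the table at the −y, +y, −x, +x sides.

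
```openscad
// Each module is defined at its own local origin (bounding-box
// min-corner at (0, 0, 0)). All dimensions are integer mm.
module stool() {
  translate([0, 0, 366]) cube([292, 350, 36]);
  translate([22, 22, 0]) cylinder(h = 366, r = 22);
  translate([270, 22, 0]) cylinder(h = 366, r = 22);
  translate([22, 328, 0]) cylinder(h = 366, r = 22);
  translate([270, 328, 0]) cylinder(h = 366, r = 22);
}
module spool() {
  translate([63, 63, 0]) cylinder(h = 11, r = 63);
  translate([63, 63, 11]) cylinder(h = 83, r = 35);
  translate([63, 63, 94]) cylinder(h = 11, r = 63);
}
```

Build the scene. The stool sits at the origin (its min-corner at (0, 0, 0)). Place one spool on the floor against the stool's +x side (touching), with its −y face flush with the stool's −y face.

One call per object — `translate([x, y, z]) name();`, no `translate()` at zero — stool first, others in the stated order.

stool();
translate([292, 0, 0]) spool();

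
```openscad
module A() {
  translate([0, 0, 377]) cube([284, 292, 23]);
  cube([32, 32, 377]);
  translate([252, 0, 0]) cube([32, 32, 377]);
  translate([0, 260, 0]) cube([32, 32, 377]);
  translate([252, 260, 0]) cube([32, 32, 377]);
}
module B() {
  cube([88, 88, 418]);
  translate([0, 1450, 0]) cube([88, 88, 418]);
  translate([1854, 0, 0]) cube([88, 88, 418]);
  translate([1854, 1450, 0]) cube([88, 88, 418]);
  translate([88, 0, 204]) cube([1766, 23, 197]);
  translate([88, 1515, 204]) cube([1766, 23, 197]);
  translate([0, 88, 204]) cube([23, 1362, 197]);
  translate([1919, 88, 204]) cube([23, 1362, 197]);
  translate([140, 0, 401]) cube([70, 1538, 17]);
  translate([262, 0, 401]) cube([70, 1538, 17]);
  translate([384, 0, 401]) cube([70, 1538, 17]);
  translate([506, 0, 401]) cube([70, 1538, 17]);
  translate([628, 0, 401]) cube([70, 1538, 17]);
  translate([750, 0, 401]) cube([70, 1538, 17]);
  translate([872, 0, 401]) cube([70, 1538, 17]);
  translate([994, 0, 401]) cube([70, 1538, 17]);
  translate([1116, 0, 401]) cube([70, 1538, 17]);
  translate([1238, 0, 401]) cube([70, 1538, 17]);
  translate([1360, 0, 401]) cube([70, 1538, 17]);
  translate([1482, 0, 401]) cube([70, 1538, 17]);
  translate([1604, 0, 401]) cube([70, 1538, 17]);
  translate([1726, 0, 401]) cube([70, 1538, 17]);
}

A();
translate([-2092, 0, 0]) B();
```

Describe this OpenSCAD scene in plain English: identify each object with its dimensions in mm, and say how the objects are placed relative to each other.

A is a four-legged stool. The seat is a 284×292×23 mm slab whose top surface is at z = 400 mm; four square legs, each 32×32 mm in cross-section, run from the floor (z = 0) to the underside of the seat, each flush with a corner of the seat.

B is a bed frame 1942 mm long (x) by 1538 mm wide (y). Four 88×88 mm corner posts, 418 mm tall, at the corners of the footprint. Four rails of 23 mm thickness and 197 mm height run between adjacent posts with their undersides at z = 204 mm, their outer faces flush with the outside of the frame (the two x-running rails run between the posts' inner faces; the two y-running rails run between the posts' inner faces). 14 slats, each 70 mm wide (x) and 17 mm thick, lie across the top of the two x-running rails, running the full 1538 mm width of the frame in y; the slats are evenly spaced along x between the inner faces of the end posts with equal gaps (rounded down to the nearest mm) at the −x end and between each pair — any rounding remainder accumulates at the +x end.

The bed frame is on the floor beside the stool on its −x side.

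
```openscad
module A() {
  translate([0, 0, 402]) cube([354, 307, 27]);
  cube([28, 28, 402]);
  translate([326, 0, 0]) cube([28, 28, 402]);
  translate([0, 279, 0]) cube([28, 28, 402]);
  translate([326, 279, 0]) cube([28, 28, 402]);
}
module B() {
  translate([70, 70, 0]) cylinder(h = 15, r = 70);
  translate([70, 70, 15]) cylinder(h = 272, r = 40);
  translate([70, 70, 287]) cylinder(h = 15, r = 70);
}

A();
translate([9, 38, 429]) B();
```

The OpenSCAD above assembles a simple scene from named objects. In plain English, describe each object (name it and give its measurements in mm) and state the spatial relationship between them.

A is a simple wooden stool: a rectangular seat 354 mm (x) by 307 mm (y), 27 mm thick, top face at z = 429 mm, on four square legs, each 28×28 mm in cross-section. The legs rest on z = 0, each flush with a corner of the seat.

B is a spool: two coaxial disc flanges of radius 70 mm and thickness 15 mm, joined by a core cylinder of radius 40 mm and height 272 mm. The lower flange rests on z = 0 and the three cylinders share a vertical axis.

The spool is on top of the stool.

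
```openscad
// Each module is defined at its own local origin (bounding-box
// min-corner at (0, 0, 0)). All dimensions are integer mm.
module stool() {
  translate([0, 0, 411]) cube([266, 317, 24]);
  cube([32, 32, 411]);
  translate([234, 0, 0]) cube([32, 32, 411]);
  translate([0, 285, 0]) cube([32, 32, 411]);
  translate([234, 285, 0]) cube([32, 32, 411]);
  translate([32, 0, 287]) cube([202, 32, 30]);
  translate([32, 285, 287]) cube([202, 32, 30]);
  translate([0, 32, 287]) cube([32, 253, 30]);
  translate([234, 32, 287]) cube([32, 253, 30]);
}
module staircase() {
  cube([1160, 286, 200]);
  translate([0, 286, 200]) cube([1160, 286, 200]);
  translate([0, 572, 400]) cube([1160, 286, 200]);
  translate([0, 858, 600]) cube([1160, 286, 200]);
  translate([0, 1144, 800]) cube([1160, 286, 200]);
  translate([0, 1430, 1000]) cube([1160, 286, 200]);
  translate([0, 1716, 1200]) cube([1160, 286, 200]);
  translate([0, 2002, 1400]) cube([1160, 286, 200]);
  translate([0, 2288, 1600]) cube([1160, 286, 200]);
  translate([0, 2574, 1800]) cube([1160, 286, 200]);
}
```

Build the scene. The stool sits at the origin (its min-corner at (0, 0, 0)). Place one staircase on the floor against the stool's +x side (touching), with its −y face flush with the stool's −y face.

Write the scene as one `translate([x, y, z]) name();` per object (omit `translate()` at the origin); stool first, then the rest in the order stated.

stool();
translate([266, 0, 0]) staircase();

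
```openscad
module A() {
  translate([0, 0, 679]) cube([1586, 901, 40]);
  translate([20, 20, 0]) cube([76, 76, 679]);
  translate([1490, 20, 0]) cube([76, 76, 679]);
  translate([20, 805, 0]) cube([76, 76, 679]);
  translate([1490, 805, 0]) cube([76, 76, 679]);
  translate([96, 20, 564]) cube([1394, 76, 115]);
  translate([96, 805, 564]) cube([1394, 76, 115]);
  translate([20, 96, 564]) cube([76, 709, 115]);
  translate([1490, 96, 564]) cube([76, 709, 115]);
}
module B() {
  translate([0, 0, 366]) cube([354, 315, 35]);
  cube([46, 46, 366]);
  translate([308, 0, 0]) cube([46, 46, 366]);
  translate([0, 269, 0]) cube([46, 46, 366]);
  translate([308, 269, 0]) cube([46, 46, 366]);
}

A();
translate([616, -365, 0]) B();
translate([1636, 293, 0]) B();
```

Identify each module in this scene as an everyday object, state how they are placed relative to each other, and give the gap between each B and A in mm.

A is a table. B is a stool. Two stools sit around the table at the −y, +x sides. The gap between each stool and the table is 50 mm.

Each stool's nearest face is 50 mm from the table's bounding box.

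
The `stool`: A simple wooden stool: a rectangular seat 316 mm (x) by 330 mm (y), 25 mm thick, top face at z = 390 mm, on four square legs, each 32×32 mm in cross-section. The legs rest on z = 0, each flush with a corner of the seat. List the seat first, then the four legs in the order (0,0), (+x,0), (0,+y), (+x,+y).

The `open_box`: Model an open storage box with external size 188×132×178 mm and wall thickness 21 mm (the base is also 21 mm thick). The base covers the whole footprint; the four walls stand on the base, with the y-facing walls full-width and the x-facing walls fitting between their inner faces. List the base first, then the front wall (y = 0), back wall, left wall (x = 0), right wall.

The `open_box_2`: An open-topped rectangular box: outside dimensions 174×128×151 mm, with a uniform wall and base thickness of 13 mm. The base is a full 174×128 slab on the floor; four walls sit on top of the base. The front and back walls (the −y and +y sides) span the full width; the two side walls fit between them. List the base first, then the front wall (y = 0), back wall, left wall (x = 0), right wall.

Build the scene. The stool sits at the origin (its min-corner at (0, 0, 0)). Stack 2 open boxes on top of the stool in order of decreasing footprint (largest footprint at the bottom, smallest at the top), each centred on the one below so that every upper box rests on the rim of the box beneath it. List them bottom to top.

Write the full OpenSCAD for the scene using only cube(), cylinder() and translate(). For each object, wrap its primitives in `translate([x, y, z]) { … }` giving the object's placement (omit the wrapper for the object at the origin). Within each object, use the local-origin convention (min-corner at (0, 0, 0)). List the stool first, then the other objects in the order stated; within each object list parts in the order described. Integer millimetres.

translate([0, 0, 365]) cube([316, 330, 25]);
cube([32, 32, 365]);
translate([284, 0, 0]) cube([32, 32, 365]);
translate([0, 298, 0]) cube([32, 32, 365]);
translate([284, 298, 0]) cube([32, 32, 365]);
translate([64, 99, 390]) {
  cube([188, 132, 21]);
  translate([0, 0, 21]) cube([188, 21, 157]);
  translate([0, 111, 21]) cube([188, 21, 157]);
  translate([0, 21, 21]) cube([21, 90, 157]);
  translate([167, 21, 21]) cube([21, 90, 157]);
}
translate([71, 101, 568]) {
  cube([174, 128, 13]);
  translate([0, 0, 13]) cube([174, 13, 138]);
  translate([0, 115, 13]) cube([174, 13, 138]);
  translate([0, 13, 13]) cube([13, 102, 138]);
  translate([161, 13, 13]) cube([13, 102, 138]);
}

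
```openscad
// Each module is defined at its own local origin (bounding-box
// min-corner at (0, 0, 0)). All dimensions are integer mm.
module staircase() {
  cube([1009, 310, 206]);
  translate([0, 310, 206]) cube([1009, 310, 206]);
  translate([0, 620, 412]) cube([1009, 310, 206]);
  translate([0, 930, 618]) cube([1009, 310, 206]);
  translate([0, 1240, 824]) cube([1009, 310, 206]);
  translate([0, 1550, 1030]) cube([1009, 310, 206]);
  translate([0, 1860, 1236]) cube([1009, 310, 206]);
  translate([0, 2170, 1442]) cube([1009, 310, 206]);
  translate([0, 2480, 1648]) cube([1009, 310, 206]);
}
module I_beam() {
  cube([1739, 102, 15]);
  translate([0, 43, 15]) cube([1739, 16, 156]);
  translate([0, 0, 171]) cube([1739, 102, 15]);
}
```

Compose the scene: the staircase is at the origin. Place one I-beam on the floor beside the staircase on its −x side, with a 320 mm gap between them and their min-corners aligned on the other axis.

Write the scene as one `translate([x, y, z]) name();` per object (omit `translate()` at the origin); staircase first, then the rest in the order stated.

staircase();
translate([-2059, 0, 0]) I_beam();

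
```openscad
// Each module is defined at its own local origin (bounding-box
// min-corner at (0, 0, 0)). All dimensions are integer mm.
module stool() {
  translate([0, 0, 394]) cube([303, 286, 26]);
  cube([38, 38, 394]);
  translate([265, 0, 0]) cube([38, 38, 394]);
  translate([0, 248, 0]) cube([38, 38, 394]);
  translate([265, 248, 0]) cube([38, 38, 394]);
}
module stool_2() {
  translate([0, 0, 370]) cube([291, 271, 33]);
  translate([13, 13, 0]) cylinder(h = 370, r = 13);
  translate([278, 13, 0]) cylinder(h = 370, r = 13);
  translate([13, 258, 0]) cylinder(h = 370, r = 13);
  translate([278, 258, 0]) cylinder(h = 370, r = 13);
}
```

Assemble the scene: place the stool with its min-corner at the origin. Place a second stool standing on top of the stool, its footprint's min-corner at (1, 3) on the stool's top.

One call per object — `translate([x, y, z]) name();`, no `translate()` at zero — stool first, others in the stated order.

stool();
translate([1, 3, 420]) stool_2();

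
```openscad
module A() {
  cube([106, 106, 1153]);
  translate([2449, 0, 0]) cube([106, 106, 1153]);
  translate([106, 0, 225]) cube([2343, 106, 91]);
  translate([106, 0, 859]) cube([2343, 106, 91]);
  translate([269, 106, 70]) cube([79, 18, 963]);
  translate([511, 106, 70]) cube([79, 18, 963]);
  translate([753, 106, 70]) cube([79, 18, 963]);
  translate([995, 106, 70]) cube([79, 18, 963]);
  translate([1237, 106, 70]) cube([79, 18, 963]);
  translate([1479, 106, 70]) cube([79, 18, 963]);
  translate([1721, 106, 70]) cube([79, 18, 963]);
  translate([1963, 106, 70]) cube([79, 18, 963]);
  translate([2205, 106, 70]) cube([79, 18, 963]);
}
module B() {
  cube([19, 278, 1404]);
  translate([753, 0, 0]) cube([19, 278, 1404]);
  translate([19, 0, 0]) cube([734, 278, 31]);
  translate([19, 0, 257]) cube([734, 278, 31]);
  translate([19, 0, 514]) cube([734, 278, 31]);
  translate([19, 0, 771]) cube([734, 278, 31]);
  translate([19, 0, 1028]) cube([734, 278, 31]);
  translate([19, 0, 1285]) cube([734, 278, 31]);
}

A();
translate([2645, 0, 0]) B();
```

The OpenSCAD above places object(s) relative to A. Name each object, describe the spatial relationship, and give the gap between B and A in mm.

A is a fence section. B is a bookshelf. The bookshelf is on the floor beside the fence section on its +x side. The gap between the bookshelf and the fence section is 90 mm.

The bookshelf's nearest face is 90 mm from the fence section's +x face.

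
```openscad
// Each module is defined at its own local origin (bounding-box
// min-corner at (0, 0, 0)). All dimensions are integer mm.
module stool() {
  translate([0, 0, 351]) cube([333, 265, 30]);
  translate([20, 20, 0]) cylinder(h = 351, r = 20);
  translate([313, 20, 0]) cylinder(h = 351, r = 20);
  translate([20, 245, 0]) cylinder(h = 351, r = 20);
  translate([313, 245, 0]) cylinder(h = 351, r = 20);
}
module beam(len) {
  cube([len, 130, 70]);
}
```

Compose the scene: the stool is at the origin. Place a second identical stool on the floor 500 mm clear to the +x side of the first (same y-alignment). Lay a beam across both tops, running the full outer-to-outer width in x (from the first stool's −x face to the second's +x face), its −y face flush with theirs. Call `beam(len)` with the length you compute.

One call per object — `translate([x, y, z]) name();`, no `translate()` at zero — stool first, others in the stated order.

stool();
translate([833, 0, 0]) stool();
translate([0, 0, 381]) beam(1166);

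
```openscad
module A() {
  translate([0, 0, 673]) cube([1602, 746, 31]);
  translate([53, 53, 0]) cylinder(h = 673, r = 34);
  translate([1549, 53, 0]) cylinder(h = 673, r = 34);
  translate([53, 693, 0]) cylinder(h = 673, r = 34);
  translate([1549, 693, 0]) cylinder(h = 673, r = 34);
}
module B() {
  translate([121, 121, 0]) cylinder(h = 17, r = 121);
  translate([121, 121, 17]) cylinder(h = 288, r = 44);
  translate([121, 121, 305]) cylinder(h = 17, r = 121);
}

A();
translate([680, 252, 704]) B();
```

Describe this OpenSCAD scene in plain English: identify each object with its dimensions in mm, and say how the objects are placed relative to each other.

A is a table: top 1602 mm (x) × 746 mm (y), 31 mm thick, upper face at z = 704 mm, on four round legs of 68 mm diameter, each leg's bounding box inset 19 mm from the nearest pair of top edges, running from z = 0 to the bottom of the top.

B is a spool: two coaxial disc flanges of radius 121 mm and thickness 17 mm, joined by a core cylinder of radius 44 mm and height 288 mm. The lower flange rests on z = 0 and the three cylinders share a vertical axis.

The spool is on top of the table, centred.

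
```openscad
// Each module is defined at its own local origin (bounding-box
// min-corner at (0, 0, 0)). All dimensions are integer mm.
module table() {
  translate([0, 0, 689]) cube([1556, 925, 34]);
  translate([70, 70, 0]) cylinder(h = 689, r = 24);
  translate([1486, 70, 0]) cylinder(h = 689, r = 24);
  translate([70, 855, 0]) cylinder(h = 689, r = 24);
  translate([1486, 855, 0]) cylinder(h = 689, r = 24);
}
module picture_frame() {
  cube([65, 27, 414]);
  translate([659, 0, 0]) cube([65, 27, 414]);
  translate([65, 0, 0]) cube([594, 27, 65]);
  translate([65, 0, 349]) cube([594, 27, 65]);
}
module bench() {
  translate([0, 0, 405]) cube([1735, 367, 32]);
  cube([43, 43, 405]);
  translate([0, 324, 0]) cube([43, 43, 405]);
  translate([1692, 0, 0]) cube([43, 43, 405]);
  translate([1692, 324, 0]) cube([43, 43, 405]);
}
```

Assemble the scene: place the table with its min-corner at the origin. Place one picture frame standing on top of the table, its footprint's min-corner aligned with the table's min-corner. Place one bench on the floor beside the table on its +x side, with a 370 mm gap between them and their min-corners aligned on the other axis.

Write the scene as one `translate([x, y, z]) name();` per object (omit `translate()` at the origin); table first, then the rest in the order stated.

table();
translate([0, 0, 723]) picture_frame();
translate([1926, 0, 0]) bench();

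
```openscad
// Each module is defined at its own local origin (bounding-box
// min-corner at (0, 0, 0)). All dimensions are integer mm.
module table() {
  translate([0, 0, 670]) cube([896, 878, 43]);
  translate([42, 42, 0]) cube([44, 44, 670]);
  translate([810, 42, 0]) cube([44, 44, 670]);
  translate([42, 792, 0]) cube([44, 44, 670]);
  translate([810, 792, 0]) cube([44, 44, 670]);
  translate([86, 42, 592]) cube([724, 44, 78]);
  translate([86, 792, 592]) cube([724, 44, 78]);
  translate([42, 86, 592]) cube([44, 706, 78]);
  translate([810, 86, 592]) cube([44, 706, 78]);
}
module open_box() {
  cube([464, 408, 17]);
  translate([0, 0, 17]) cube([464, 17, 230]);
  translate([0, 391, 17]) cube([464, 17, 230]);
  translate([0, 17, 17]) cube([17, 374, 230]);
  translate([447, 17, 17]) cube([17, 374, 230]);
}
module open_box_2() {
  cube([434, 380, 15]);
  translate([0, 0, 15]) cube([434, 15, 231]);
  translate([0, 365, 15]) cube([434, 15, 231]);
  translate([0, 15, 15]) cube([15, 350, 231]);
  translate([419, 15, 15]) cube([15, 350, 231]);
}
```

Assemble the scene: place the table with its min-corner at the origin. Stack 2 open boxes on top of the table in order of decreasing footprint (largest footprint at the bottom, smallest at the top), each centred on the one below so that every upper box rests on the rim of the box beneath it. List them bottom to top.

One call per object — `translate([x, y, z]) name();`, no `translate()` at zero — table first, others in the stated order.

table();
translate([216, 235, 713]) open_box();
translate([231, 249, 960]) open_box_2();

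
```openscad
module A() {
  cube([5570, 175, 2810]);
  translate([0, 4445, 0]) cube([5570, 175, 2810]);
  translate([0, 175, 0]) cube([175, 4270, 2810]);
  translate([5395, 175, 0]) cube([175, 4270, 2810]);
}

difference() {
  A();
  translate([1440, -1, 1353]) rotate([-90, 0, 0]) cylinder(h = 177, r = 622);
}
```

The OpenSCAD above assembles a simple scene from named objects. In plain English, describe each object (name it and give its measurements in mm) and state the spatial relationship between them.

A is the wall frame of a small rectangular building: four walls, each 2810 mm tall and 175 mm thick, enclosing a footprint 5570 mm (x) by 4620 mm (y) outside-to-outside, with no floor or roof. The front and back walls (the −y and +y sides) span the full width; the two side walls fit between them.

The house frame has a circular hole of radius 622 mm through its front wall, centred at (x = 1440, z = 1353).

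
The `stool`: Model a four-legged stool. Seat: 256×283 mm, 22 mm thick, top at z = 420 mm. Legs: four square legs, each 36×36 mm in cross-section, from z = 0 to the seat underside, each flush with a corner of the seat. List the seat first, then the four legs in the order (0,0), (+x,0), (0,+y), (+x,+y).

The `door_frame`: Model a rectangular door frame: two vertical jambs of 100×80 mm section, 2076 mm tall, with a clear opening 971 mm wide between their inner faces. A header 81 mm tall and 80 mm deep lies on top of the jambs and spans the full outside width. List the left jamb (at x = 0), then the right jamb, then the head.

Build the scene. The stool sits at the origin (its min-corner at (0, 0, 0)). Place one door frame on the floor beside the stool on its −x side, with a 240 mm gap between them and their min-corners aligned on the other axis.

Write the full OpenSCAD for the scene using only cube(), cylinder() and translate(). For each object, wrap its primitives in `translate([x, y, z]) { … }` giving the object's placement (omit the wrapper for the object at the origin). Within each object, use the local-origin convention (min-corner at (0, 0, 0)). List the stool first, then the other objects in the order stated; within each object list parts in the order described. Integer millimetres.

translate([0, 0, 398]) cube([256, 283, 22]);
cube([36, 36, 398]);
translate([220, 0, 0]) cube([36, 36, 398]);
translate([0, 247, 0]) cube([36, 36, 398]);
translate([220, 247, 0]) cube([36, 36, 398]);
translate([-1411, 0, 0]) {
  cube([100, 80, 2076]);
  translate([1071, 0, 0]) cube([100, 80, 2076]);
  translate([0, 0, 2076]) cube([1171, 80, 81]);
}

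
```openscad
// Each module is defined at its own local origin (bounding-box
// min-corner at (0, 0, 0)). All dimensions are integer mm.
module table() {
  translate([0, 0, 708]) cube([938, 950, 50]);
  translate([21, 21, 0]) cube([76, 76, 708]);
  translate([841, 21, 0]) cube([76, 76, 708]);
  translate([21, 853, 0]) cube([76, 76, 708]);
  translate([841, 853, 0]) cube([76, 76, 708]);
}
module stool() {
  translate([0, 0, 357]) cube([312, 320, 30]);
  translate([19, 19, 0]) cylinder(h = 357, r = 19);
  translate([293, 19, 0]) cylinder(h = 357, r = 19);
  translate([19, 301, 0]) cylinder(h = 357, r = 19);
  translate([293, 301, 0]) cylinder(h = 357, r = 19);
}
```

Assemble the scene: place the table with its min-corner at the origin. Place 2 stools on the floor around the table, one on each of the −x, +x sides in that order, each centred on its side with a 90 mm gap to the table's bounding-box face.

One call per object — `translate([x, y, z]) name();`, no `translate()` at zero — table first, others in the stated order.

table();
translate([-402, 315, 0]) stool();
translate([1028, 315, 0]) stool();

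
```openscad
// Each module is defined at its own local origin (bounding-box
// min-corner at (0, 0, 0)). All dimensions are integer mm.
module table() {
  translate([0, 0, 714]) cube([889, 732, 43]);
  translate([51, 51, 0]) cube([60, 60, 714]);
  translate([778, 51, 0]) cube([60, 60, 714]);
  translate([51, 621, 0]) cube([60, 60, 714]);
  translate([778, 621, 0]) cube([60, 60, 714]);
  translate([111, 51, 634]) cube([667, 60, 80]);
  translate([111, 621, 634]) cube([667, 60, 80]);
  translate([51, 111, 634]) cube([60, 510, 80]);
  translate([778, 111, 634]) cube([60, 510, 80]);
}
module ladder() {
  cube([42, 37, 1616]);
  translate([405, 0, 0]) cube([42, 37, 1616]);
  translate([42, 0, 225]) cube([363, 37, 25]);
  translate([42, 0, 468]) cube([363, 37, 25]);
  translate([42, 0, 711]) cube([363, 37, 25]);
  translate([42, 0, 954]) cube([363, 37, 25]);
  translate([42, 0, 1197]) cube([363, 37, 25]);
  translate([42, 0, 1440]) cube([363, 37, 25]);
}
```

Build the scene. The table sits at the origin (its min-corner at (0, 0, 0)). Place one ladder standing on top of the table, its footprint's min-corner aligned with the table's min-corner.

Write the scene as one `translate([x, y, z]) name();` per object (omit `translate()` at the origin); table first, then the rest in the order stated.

table();
translate([0, 0, 757]) ladder();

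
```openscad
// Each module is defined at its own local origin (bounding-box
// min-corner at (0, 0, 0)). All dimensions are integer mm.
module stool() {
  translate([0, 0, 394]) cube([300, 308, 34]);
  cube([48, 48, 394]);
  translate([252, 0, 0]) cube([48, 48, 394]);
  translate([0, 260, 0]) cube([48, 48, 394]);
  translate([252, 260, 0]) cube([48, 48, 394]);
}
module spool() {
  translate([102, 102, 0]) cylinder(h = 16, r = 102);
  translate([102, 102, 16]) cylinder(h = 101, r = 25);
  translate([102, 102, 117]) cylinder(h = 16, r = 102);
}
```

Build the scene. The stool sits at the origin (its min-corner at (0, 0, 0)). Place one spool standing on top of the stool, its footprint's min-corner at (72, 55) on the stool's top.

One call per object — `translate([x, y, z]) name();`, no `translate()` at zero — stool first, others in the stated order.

stool();
translate([72, 55, 428]) spool();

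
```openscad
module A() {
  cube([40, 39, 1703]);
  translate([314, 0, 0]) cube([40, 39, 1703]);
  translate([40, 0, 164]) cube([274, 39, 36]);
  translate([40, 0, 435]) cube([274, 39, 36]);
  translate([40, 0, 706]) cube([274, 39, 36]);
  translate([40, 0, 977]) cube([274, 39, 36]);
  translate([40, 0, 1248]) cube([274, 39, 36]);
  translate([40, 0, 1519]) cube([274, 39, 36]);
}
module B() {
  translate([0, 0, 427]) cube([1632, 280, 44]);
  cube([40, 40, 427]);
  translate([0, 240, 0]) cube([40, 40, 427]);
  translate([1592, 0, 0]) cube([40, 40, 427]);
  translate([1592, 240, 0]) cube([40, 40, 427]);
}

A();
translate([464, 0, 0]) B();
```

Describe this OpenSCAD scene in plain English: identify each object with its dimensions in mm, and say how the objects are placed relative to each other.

A is a wooden ladder with two side rails of 40×39 mm section and 1703 mm height, set 354 mm apart overall. Between them run 6 rectangular rungs (39 mm deep, 36 mm thick), front faces flush with the rails' −y face. The bottom of the first rung is 164 mm above the floor and each subsequent rung is 271 mm higher than the one below.

B is a bench: a 1632×280 mm seat slab, 44 mm thick, top at z = 471 mm, on four 40×40 mm square legs flush with the seat corners and standing on z = 0.

The bench is on the floor beside the ladder on its +x side.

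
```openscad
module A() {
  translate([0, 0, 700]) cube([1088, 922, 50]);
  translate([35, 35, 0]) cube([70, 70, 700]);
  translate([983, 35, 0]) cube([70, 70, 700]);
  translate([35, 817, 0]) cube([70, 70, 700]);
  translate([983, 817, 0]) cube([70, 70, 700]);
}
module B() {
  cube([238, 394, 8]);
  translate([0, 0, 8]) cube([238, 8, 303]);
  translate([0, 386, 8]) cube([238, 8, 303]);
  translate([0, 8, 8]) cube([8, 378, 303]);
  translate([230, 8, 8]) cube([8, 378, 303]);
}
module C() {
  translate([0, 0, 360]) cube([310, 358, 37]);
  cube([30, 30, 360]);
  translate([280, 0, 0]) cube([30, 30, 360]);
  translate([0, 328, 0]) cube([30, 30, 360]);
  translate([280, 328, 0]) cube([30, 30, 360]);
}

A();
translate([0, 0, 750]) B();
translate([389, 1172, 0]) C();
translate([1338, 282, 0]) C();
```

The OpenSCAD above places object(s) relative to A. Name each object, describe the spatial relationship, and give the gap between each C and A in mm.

Each stool's nearest face is 250 mm from the table's bounding box.

A is a table. B is an open box. C is a stool. The open box is on top of the table. Two stools sit around the table at the +y, +x sides. The gap between each stool and the table is 250 mm.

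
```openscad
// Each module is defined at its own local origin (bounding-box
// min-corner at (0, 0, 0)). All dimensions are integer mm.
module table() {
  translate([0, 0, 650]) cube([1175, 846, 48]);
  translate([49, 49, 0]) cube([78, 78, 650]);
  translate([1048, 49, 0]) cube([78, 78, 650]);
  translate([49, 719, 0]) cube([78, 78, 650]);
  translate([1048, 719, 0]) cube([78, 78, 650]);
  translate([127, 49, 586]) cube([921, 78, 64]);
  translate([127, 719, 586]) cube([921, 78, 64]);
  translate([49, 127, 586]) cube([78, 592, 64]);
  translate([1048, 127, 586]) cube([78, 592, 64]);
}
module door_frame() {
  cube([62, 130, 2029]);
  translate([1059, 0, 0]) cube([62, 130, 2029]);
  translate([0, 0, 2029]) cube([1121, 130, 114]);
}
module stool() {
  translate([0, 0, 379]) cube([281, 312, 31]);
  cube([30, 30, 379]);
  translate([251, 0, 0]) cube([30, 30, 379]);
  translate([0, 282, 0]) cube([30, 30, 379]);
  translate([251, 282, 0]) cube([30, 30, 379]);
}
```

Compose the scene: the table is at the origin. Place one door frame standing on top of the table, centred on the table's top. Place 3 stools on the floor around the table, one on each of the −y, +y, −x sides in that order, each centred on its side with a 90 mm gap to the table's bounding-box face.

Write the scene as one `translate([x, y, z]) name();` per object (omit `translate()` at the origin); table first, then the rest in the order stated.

table();
translate([27, 358, 698]) door_frame();
translate([447, -402, 0]) stool();
translate([447, 936, 0]) stool();
translate([-371, 267, 0]) stool();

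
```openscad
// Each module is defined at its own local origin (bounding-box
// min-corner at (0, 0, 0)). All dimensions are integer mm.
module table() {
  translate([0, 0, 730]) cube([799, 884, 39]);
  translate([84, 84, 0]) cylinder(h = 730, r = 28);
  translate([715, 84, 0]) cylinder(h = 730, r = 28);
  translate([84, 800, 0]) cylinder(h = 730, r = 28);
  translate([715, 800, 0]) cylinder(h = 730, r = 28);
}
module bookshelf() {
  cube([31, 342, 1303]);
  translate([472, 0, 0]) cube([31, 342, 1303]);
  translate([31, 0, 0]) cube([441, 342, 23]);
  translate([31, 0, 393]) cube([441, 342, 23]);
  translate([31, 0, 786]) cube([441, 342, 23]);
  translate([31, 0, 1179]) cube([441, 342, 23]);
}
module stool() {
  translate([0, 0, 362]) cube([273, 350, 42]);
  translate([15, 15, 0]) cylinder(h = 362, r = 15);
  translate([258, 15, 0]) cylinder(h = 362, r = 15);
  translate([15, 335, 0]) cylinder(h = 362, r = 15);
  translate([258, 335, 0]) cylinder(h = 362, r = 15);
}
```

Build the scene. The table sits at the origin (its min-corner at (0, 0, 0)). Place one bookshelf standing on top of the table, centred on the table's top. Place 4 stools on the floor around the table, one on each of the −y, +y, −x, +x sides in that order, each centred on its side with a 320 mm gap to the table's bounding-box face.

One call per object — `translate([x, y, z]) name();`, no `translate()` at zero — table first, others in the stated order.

table();
translate([148, 271, 769]) bookshelf();
translate([263, -670, 0]) stool();
translate([263, 1204, 0]) stool();
translate([-593, 267, 0]) stool();
translate([1119, 267, 0]) stool();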